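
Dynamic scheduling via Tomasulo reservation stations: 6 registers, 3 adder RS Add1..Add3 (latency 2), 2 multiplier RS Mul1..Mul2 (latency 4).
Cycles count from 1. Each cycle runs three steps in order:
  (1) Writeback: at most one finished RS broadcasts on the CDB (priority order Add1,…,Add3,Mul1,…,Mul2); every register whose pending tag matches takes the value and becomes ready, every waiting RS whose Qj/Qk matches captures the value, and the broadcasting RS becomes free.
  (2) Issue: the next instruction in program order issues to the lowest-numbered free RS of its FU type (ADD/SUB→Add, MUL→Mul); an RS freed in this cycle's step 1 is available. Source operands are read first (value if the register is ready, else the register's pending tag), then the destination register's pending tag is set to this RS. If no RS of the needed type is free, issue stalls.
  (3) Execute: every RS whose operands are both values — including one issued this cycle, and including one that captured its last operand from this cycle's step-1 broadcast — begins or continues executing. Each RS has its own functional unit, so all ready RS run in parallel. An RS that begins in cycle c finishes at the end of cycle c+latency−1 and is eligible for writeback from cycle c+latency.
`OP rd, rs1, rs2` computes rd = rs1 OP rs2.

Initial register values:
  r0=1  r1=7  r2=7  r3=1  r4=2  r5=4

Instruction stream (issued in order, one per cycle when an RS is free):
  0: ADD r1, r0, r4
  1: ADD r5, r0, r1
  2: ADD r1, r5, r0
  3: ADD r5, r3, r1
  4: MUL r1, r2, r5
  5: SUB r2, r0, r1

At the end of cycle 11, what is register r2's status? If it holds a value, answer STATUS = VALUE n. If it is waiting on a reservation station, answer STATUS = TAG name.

cycle 1: issue ADD r1<-Add1 // r0:1,r1:Add1,r2:7,r3:1,r4:2,r5:4
cycle 2: issue ADD r5<-Add2 // r0:1,r1:Add1,r2:7,r3:1,r4:2,r5:Add2
cycle 3: CDB Add1=3; issue ADD r1<-Add1 // r0:1,r1:Add1,r2:7,r3:1,r4:2,r5:Add2
cycle 4: issue ADD r5<-Add3 // r0:1,r1:Add1,r2:7,r3:1,r4:2,r5:Add3
cycle 5: CDB Add2=4; issue MUL r1<-Mul1 // r0:1,r1:Mul1,r2:7,r3:1,r4:2,r5:Add3
cycle 6: issue SUB r2<-Add2 // r0:1,r1:Mul1,r2:Add2,r3:1,r4:2,r5:Add3
cycle 7: CDB Add1=5 // r0:1,r1:Mul1,r2:Add2,r3:1,r4:2,r5:Add3
cycle 8: - // r0:1,r1:Mul1,r2:Add2,r3:1,r4:2,r5:Add3
cycle 9: CDB Add3=6 // r0:1,r1:Mul1,r2:Add2,r3:1,r4:2,r5:6
cycle 10: - // r0:1,r1:Mul1,r2:Add2,r3:1,r4:2,r5:6
cycle 11: - // r0:1,r1:Mul1,r2:Add2,r3:1,r4:2,r5:6

STATUS = TAG Add2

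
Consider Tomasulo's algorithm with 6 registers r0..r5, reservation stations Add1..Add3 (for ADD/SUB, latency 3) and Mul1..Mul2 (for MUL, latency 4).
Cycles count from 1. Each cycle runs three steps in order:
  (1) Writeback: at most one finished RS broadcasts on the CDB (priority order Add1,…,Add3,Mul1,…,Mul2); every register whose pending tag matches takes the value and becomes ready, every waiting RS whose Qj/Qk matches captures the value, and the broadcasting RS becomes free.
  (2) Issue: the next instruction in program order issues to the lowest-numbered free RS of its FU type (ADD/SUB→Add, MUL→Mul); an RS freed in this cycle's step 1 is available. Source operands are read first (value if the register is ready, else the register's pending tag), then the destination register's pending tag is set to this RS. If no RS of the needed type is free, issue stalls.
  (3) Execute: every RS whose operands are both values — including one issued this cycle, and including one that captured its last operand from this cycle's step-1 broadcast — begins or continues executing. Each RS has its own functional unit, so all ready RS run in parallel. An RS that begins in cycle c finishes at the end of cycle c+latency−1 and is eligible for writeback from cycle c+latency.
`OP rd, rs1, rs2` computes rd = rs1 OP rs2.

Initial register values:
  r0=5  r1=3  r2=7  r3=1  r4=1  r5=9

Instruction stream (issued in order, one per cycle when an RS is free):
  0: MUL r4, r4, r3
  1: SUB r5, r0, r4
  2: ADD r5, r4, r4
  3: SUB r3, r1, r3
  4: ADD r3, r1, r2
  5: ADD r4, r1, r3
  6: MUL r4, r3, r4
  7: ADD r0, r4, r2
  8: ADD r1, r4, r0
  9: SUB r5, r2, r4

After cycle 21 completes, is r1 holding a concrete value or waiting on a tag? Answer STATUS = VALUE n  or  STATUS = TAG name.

cycle 1: issue MUL r4<-Mul1 // r0:5,r1:3,r2:7,r3:1,r4:Mul1,r5:9
cycle 2: issue SUB r5<-Add1 // r0:5,r1:3,r2:7,r3:1,r4:Mul1,r5:Add1
cycle 3: issue ADD r5<-Add2 // r0:5,r1:3,r2:7,r3:1,r4:Mul1,r5:Add2
cycle 4: issue SUB r3<-Add3 // r0:5,r1:3,r2:7,r3:Add3,r4:Mul1,r5:Add2
cycle 5: CDB Mul1=1; stall // r0:5,r1:3,r2:7,r3:Add3,r4:1,r5:Add2
cycle 6: stall // r0:5,r1:3,r2:7,r3:Add3,r4:1,r5:Add2
cycle 7: CDB Add3=2; issue ADD r3<-Add3 // r0:5,r1:3,r2:7,r3:Add3,r4:1,r5:Add2
cycle 8: CDB Add1=4; issue ADD r4<-Add1 // r0:5,r1:3,r2:7,r3:Add3,r4:Add1,r5:Add2
cycle 9: CDB Add2=2; issue MUL r4<-Mul1 // r0:5,r1:3,r2:7,r3:Add3,r4:Mul1,r5:2
cycle 10: CDB Add3=10; issue ADD r0<-Add2 // r0:Add2,r1:3,r2:7,r3:10,r4:Mul1,r5:2
cycle 11: issue ADD r1<-Add3 // r0:Add2,r1:Add3,r2:7,r3:10,r4:Mul1,r5:2
cycle 12: stall // r0:Add2,r1:Add3,r2:7,r3:10,r4:Mul1,r5:2
cycle 13: CDB Add1=13; issue SUB r5<-Add1 // r0:Add2,r1:Add3,r2:7,r3:10,r4:Mul1,r5:Add1
cycle 14: - // r0:Add2,r1:Add3,r2:7,r3:10,r4:Mul1,r5:Add1
cycle 15: - // r0:Add2,r1:Add3,r2:7,r3:10,r4:Mul1,r5:Add1
cycle 16: - // r0:Add2,r1:Add3,r2:7,r3:10,r4:Mul1,r5:Add1
cycle 17: CDB Mul1=130 // r0:Add2,r1:Add3,r2:7,r3:10,r4:130,r5:Add1
cycle 18: - // r0:Add2,r1:Add3,r2:7,r3:10,r4:130,r5:Add1
cycle 19: - // r0:Add2,r1:Add3,r2:7,r3:10,r4:130,r5:Add1
cycle 20: CDB Add1=-123 // r0:Add2,r1:Add3,r2:7,r3:10,r4:130,r5:-123
cycle 21: CDB Add2=137 // r0:137,r1:Add3,r2:7,r3:10,r4:130,r5:-123

STATUS = TAG Add3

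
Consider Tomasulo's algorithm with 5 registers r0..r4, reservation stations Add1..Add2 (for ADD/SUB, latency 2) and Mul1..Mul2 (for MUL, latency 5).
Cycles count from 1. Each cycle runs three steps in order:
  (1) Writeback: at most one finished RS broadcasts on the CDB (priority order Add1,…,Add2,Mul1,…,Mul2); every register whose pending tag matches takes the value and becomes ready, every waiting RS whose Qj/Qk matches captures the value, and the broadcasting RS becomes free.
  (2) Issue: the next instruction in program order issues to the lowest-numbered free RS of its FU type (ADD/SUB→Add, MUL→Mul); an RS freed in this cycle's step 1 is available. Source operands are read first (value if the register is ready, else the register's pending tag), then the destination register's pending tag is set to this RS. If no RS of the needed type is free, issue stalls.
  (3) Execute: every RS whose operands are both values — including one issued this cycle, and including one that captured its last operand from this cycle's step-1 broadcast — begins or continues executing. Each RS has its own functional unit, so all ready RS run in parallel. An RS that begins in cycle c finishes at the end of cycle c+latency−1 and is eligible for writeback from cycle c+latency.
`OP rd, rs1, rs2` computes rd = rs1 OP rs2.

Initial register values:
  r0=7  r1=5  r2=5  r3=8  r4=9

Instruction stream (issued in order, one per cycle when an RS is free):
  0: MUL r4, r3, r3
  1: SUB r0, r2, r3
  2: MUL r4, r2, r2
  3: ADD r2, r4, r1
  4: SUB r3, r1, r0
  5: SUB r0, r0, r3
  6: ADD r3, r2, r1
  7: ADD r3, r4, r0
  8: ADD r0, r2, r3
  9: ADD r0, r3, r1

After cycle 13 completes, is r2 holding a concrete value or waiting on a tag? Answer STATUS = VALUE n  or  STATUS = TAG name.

STATUS = VALUE 30

c1: issue MUL r4<-Mul1 | r0:7,r1:5,r2:5,r3:8,r4:Mul1
c2: issue SUB r0<-Add1 | r0:Add1,r1:5,r2:5,r3:8,r4:Mul1
c3: issue MUL r4<-Mul2 | r0:Add1,r1:5,r2:5,r3:8,r4:Mul2
c4: CDB Add1=-3; issue ADD r2<-Add1 | r0:-3,r1:5,r2:Add1,r3:8,r4:Mul2
c5: issue SUB r3<-Add2 | r0:-3,r1:5,r2:Add1,r3:Add2,r4:Mul2
c6: CDB Mul1=64; stall | r0:-3,r1:5,r2:Add1,r3:Add2,r4:Mul2
c7: CDB Add2=8; issue SUB r0<-Add2 | r0:Add2,r1:5,r2:Add1,r3:8,r4:Mul2
c8: CDB Mul2=25; stall | r0:Add2,r1:5,r2:Add1,r3:8,r4:25
c9: CDB Add2=-11; issue ADD r3<-Add2 | r0:-11,r1:5,r2:Add1,r3:Add2,r4:25
c10: CDB Add1=30; issue ADD r3<-Add1 | r0:-11,r1:5,r2:30,r3:Add1,r4:25
c11: stall | r0:-11,r1:5,r2:30,r3:Add1,r4:25
c12: CDB Add1=14; issue ADD r0<-Add1 | r0:Add1,r1:5,r2:30,r3:14,r4:25
c13: CDB Add2=35; issue ADD r0<-Add2 | r0:Add2,r1:5,r2:30,r3:14,r4:25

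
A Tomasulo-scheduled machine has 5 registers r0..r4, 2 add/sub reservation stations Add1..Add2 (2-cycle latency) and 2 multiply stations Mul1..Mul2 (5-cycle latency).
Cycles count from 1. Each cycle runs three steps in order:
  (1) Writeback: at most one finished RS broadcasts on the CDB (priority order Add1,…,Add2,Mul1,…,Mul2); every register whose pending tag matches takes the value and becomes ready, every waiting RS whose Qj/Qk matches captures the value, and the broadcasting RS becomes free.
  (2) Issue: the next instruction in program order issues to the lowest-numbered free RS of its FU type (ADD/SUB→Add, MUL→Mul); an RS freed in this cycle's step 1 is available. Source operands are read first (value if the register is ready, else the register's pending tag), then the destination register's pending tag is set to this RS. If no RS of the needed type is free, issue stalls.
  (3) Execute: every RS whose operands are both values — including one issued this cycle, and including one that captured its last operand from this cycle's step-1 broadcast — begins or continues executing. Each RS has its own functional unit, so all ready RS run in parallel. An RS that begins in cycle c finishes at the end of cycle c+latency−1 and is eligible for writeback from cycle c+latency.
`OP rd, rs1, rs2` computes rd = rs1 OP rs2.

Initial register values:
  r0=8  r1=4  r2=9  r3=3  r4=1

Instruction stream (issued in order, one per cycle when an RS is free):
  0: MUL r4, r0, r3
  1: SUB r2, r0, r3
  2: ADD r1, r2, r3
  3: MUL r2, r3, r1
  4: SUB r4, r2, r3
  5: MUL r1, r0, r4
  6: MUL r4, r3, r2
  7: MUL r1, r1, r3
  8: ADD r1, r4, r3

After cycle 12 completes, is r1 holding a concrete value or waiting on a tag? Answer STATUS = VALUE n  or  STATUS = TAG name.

STATUS = TAG Mul1

cycle 1: issue MUL r4<-Mul1 // r0:8,r1:4,r2:9,r3:3,r4:Mul1
cycle 2: issue SUB r2<-Add1 // r0:8,r1:4,r2:Add1,r3:3,r4:Mul1
cycle 3: issue ADD r1<-Add2 // r0:8,r1:Add2,r2:Add1,r3:3,r4:Mul1
cycle 4: CDB Add1=5; issue MUL r2<-Mul2 // r0:8,r1:Add2,r2:Mul2,r3:3,r4:Mul1
cycle 5: issue SUB r4<-Add1 // r0:8,r1:Add2,r2:Mul2,r3:3,r4:Add1
cycle 6: CDB Add2=8; stall // r0:8,r1:8,r2:Mul2,r3:3,r4:Add1
cycle 7: CDB Mul1=24; issue MUL r1<-Mul1 // r0:8,r1:Mul1,r2:Mul2,r3:3,r4:Add1
cycle 8: stall // r0:8,r1:Mul1,r2:Mul2,r3:3,r4:Add1
cycle 9: stall // r0:8,r1:Mul1,r2:Mul2,r3:3,r4:Add1
cycle 10: stall // r0:8,r1:Mul1,r2:Mul2,r3:3,r4:Add1
cycle 11: CDB Mul2=24; issue MUL r4<-Mul2 // r0:8,r1:Mul1,r2:24,r3:3,r4:Mul2
cycle 12: stall // r0:8,r1:Mul1,r2:24,r3:3,r4:Mul2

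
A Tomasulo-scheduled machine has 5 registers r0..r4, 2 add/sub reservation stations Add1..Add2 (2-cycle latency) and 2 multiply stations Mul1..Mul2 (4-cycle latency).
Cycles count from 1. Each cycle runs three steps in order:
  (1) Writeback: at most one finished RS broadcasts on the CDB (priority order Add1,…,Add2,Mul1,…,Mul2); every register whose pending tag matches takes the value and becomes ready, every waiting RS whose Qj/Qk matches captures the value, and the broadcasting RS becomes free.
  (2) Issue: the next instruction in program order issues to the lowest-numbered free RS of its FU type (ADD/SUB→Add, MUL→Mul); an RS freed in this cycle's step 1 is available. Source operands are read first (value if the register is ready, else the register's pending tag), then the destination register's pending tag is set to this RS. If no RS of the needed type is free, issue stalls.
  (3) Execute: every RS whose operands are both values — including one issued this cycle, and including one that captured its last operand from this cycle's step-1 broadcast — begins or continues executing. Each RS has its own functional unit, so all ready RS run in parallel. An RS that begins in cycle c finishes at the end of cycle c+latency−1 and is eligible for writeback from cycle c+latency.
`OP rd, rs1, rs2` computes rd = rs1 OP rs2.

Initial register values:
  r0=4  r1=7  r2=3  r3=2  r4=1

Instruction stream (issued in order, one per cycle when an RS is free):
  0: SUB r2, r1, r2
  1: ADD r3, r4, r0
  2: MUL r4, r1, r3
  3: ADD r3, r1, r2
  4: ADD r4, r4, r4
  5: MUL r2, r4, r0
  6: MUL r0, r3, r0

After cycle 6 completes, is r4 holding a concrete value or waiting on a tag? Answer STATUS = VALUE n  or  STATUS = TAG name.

STATUS = TAG Add2

  c1: issue SUB r2<-Add1  regs: r0:4,r1:7,r2:Add1,r3:2,r4:1
  c2: issue ADD r3<-Add2  regs: r0:4,r1:7,r2:Add1,r3:Add2,r4:1
  c3: CDB Add1=4; issue MUL r4<-Mul1  regs: r0:4,r1:7,r2:4,r3:Add2,r4:Mul1
  c4: CDB Add2=5; issue ADD r3<-Add1  regs: r0:4,r1:7,r2:4,r3:Add1,r4:Mul1
  c5: issue ADD r4<-Add2  regs: r0:4,r1:7,r2:4,r3:Add1,r4:Add2
  c6: CDB Add1=11; issue MUL r2<-Mul2  regs: r0:4,r1:7,r2:Mul2,r3:11,r4:Add2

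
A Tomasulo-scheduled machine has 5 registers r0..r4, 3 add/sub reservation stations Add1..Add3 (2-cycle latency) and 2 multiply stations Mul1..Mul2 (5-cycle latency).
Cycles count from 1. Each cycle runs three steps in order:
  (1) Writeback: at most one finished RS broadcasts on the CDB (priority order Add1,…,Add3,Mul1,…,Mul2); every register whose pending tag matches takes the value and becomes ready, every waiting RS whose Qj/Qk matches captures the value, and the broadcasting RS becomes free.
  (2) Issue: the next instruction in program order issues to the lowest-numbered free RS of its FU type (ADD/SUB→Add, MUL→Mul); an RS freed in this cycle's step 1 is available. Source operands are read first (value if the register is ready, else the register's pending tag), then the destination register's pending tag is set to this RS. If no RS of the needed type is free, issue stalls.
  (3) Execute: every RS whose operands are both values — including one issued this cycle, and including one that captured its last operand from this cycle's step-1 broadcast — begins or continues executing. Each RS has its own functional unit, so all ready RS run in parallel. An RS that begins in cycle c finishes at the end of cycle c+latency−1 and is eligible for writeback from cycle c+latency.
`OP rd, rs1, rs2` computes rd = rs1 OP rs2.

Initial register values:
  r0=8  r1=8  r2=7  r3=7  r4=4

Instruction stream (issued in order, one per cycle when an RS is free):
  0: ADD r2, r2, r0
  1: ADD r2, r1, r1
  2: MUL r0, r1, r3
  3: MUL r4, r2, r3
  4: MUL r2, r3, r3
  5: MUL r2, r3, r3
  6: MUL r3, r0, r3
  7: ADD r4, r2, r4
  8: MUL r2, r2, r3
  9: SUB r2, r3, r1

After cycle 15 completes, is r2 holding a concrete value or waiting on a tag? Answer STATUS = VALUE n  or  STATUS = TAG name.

  c1: issue ADD r2<-Add1  regs: r0:8,r1:8,r2:Add1,r3:7,r4:4
  c2: issue ADD r2<-Add2  regs: r0:8,r1:8,r2:Add2,r3:7,r4:4
  c3: CDB Add1=15; issue MUL r0<-Mul1  regs: r0:Mul1,r1:8,r2:Add2,r3:7,r4:4
  c4: CDB Add2=16; issue MUL r4<-Mul2  regs: r0:Mul1,r1:8,r2:16,r3:7,r4:Mul2
  c5: stall  regs: r0:Mul1,r1:8,r2:16,r3:7,r4:Mul2
  c6: stall  regs: r0:Mul1,r1:8,r2:16,r3:7,r4:Mul2
  c7: stall  regs: r0:Mul1,r1:8,r2:16,r3:7,r4:Mul2
  c8: CDB Mul1=56; issue MUL r2<-Mul1  regs: r0:56,r1:8,r2:Mul1,r3:7,r4:Mul2
  c9: CDB Mul2=112; issue MUL r2<-Mul2  regs: r0:56,r1:8,r2:Mul2,r3:7,r4:112
  c10: stall  regs: r0:56,r1:8,r2:Mul2,r3:7,r4:112
  c11: stall  regs: r0:56,r1:8,r2:Mul2,r3:7,r4:112
  c12: stall  regs: r0:56,r1:8,r2:Mul2,r3:7,r4:112
  c13: CDB Mul1=49; issue MUL r3<-Mul1  regs: r0:56,r1:8,r2:Mul2,r3:Mul1,r4:112
  c14: CDB Mul2=49; issue ADD r4<-Add1  regs: r0:56,r1:8,r2:49,r3:Mul1,r4:Add1
  c15: issue MUL r2<-Mul2  regs: r0:56,r1:8,r2:Mul2,r3:Mul1,r4:Add1

STATUS = TAG Mul2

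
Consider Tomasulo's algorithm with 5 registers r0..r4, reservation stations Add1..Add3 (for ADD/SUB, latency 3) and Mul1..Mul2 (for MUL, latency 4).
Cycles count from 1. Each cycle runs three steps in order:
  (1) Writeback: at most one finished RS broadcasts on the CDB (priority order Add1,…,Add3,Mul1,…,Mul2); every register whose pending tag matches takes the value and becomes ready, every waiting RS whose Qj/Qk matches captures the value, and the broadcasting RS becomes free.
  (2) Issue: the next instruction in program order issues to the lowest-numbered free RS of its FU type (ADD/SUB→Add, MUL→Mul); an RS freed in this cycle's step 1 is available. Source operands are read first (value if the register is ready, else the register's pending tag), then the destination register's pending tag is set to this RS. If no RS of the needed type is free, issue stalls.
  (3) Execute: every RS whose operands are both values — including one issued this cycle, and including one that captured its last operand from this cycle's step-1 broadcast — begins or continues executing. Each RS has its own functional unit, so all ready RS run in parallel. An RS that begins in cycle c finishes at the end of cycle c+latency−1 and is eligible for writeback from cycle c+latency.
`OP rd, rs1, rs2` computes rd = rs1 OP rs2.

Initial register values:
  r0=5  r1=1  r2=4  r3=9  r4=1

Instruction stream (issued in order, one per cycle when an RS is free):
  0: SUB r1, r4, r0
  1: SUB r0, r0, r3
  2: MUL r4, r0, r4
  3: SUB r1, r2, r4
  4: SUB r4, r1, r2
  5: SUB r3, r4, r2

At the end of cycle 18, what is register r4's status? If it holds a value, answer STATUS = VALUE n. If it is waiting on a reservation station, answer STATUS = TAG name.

STATUS = VALUE 4

c1: issue SUB r1<-Add1 | r0:5,r1:Add1,r2:4,r3:9,r4:1
c2: issue SUB r0<-Add2 | r0:Add2,r1:Add1,r2:4,r3:9,r4:1
c3: issue MUL r4<-Mul1 | r0:Add2,r1:Add1,r2:4,r3:9,r4:Mul1
c4: CDB Add1=-4; issue SUB r1<-Add1 | r0:Add2,r1:Add1,r2:4,r3:9,r4:Mul1
c5: CDB Add2=-4; issue SUB r4<-Add2 | r0:-4,r1:Add1,r2:4,r3:9,r4:Add2
c6: issue SUB r3<-Add3 | r0:-4,r1:Add1,r2:4,r3:Add3,r4:Add2
c7: - | r0:-4,r1:Add1,r2:4,r3:Add3,r4:Add2
c8: - | r0:-4,r1:Add1,r2:4,r3:Add3,r4:Add2
c9: CDB Mul1=-4 | r0:-4,r1:Add1,r2:4,r3:Add3,r4:Add2
c10: - | r0:-4,r1:Add1,r2:4,r3:Add3,r4:Add2
c11: - | r0:-4,r1:Add1,r2:4,r3:Add3,r4:Add2
c12: CDB Add1=8 | r0:-4,r1:8,r2:4,r3:Add3,r4:Add2
c13: - | r0:-4,r1:8,r2:4,r3:Add3,r4:Add2
c14: - | r0:-4,r1:8,r2:4,r3:Add3,r4:Add2
c15: CDB Add2=4 | r0:-4,r1:8,r2:4,r3:Add3,r4:4
c16: - | r0:-4,r1:8,r2:4,r3:Add3,r4:4
c17: - | r0:-4,r1:8,r2:4,r3:Add3,r4:4
c18: CDB Add3=0 | r0:-4,r1:8,r2:4,r3:0,r4:4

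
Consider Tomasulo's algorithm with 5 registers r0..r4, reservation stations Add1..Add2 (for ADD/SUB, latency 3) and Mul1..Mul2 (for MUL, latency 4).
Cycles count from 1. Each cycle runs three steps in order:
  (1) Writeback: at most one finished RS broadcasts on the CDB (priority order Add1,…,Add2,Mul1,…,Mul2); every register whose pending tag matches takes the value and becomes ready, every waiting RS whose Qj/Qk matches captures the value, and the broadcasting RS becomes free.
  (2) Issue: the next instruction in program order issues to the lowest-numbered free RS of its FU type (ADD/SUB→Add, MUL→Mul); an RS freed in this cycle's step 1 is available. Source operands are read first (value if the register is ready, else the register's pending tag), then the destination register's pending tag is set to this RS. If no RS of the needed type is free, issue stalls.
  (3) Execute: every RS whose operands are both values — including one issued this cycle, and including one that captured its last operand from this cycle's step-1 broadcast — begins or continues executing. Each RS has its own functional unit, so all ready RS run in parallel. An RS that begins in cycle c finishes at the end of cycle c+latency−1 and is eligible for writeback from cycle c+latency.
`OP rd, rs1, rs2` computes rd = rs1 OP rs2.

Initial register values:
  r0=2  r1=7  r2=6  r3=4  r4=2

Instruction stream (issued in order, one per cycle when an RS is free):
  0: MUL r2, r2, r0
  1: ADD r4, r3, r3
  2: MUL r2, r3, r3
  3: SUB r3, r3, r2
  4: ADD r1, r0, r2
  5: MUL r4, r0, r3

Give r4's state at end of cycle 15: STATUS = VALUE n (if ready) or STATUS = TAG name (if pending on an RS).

STATUS = VALUE -24

  c1: issue MUL r2<-Mul1  regs: r0:2,r1:7,r2:Mul1,r3:4,r4:2
  c2: issue ADD r4<-Add1  regs: r0:2,r1:7,r2:Mul1,r3:4,r4:Add1
  c3: issue MUL r2<-Mul2  regs: r0:2,r1:7,r2:Mul2,r3:4,r4:Add1
  c4: issue SUB r3<-Add2  regs: r0:2,r1:7,r2:Mul2,r3:Add2,r4:Add1
  c5: CDB Add1=8; issue ADD r1<-Add1  regs: r0:2,r1:Add1,r2:Mul2,r3:Add2,r4:8
  c6: CDB Mul1=12; issue MUL r4<-Mul1  regs: r0:2,r1:Add1,r2:Mul2,r3:Add2,r4:Mul1
  c7: CDB Mul2=16  regs: r0:2,r1:Add1,r2:16,r3:Add2,r4:Mul1
  c8: -  regs: r0:2,r1:Add1,r2:16,r3:Add2,r4:Mul1
  c9: -  regs: r0:2,r1:Add1,r2:16,r3:Add2,r4:Mul1
  c10: CDB Add1=18  regs: r0:2,r1:18,r2:16,r3:Add2,r4:Mul1
  c11: CDB Add2=-12  regs: r0:2,r1:18,r2:16,r3:-12,r4:Mul1
  c12: -  regs: r0:2,r1:18,r2:16,r3:-12,r4:Mul1
  c13: -  regs: r0:2,r1:18,r2:16,r3:-12,r4:Mul1
  c14: -  regs: r0:2,r1:18,r2:16,r3:-12,r4:Mul1
  c15: CDB Mul1=-24  regs: r0:2,r1:18,r2:16,r3:-12,r4:-24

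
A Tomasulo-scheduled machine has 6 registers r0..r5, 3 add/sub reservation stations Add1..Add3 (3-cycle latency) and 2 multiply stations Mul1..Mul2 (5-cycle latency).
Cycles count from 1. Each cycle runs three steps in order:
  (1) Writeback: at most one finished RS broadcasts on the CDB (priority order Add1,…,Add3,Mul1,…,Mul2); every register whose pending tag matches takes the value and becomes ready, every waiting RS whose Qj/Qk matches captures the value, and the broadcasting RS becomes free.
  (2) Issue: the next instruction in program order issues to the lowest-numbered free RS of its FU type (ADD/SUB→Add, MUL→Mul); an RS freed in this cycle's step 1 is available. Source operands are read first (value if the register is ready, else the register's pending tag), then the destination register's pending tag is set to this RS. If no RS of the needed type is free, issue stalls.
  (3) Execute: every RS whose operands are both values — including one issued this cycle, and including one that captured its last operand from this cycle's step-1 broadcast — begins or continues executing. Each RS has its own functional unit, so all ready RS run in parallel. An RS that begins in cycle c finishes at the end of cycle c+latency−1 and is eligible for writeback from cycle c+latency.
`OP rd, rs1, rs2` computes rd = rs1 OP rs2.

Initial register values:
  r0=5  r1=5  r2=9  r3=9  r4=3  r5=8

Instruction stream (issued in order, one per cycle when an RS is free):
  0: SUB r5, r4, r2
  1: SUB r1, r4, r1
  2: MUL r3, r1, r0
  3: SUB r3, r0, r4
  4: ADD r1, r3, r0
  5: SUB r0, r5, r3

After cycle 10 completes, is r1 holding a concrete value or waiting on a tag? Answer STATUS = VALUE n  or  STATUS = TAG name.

c1: issue SUB r5<-Add1 | r0:5,r1:5,r2:9,r3:9,r4:3,r5:Add1
c2: issue SUB r1<-Add2 | r0:5,r1:Add2,r2:9,r3:9,r4:3,r5:Add1
c3: issue MUL r3<-Mul1 | r0:5,r1:Add2,r2:9,r3:Mul1,r4:3,r5:Add1
c4: CDB Add1=-6; issue SUB r3<-Add1 | r0:5,r1:Add2,r2:9,r3:Add1,r4:3,r5:-6
c5: CDB Add2=-2; issue ADD r1<-Add2 | r0:5,r1:Add2,r2:9,r3:Add1,r4:3,r5:-6
c6: issue SUB r0<-Add3 | r0:Add3,r1:Add2,r2:9,r3:Add1,r4:3,r5:-6
c7: CDB Add1=2 | r0:Add3,r1:Add2,r2:9,r3:2,r4:3,r5:-6
c8: - | r0:Add3,r1:Add2,r2:9,r3:2,r4:3,r5:-6
c9: - | r0:Add3,r1:Add2,r2:9,r3:2,r4:3,r5:-6
c10: CDB Add2=7 | r0:Add3,r1:7,r2:9,r3:2,r4:3,r5:-6

STATUS = VALUE 7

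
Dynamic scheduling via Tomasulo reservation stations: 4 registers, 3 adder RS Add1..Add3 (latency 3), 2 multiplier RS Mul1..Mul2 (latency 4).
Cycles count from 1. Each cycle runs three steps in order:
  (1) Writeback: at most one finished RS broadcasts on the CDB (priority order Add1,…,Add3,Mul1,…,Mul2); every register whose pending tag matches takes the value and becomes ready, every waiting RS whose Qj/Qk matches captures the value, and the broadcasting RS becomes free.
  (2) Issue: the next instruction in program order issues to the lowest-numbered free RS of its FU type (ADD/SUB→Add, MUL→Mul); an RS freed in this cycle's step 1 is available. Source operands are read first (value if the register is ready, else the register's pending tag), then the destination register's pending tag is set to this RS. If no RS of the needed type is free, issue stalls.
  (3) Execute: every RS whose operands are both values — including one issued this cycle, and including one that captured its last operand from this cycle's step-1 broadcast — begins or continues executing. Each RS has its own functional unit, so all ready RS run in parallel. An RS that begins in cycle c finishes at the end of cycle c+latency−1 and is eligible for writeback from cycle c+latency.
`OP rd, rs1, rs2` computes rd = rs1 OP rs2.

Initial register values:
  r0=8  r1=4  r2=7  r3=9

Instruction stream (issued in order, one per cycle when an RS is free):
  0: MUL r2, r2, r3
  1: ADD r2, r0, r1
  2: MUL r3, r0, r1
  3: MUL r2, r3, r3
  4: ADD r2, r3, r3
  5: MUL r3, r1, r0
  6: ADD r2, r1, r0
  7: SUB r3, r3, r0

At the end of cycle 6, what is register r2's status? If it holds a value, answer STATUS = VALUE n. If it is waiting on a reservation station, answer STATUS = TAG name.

cycle 1: issue MUL r2<-Mul1 // r0:8,r1:4,r2:Mul1,r3:9
cycle 2: issue ADD r2<-Add1 // r0:8,r1:4,r2:Add1,r3:9
cycle 3: issue MUL r3<-Mul2 // r0:8,r1:4,r2:Add1,r3:Mul2
cycle 4: stall // r0:8,r1:4,r2:Add1,r3:Mul2
cycle 5: CDB Add1=12; stall // r0:8,r1:4,r2:12,r3:Mul2
cycle 6: CDB Mul1=63; issue MUL r2<-Mul1 // r0:8,r1:4,r2:Mul1,r3:Mul2

STATUS = TAG Mul1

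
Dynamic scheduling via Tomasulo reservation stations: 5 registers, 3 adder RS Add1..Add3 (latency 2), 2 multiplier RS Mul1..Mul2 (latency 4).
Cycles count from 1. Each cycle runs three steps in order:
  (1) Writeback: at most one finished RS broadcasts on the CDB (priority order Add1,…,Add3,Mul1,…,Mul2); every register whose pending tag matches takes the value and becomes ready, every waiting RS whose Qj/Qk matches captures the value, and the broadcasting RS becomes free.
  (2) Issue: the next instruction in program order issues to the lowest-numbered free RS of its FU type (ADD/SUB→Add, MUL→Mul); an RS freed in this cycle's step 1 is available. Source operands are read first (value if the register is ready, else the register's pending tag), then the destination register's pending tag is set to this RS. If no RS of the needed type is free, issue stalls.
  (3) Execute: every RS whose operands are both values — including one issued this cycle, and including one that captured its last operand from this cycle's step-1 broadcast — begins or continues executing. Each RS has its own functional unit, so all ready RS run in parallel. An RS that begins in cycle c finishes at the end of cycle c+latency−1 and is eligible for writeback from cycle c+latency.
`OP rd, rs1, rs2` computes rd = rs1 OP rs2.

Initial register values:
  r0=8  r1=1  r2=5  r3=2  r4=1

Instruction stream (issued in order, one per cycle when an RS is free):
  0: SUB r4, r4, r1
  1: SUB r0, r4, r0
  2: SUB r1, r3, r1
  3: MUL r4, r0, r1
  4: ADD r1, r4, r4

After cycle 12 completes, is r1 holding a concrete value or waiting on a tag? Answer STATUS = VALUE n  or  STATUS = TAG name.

STATUS = VALUE -16

  c1: issue SUB r4<-Add1  regs: r0:8,r1:1,r2:5,r3:2,r4:Add1
  c2: issue SUB r0<-Add2  regs: r0:Add2,r1:1,r2:5,r3:2,r4:Add1
  c3: CDB Add1=0; issue SUB r1<-Add1  regs: r0:Add2,r1:Add1,r2:5,r3:2,r4:0
  c4: issue MUL r4<-Mul1  regs: r0:Add2,r1:Add1,r2:5,r3:2,r4:Mul1
  c5: CDB Add1=1; issue ADD r1<-Add1  regs: r0:Add2,r1:Add1,r2:5,r3:2,r4:Mul1
  c6: CDB Add2=-8  regs: r0:-8,r1:Add1,r2:5,r3:2,r4:Mul1
  c7: -  regs: r0:-8,r1:Add1,r2:5,r3:2,r4:Mul1
  c8: -  regs: r0:-8,r1:Add1,r2:5,r3:2,r4:Mul1
  c9: -  regs: r0:-8,r1:Add1,r2:5,r3:2,r4:Mul1
  c10: CDB Mul1=-8  regs: r0:-8,r1:Add1,r2:5,r3:2,r4:-8
  c11: -  regs: r0:-8,r1:Add1,r2:5,r3:2,r4:-8
  c12: CDB Add1=-16  regs: r0:-8,r1:-16,r2:5,r3:2,r4:-8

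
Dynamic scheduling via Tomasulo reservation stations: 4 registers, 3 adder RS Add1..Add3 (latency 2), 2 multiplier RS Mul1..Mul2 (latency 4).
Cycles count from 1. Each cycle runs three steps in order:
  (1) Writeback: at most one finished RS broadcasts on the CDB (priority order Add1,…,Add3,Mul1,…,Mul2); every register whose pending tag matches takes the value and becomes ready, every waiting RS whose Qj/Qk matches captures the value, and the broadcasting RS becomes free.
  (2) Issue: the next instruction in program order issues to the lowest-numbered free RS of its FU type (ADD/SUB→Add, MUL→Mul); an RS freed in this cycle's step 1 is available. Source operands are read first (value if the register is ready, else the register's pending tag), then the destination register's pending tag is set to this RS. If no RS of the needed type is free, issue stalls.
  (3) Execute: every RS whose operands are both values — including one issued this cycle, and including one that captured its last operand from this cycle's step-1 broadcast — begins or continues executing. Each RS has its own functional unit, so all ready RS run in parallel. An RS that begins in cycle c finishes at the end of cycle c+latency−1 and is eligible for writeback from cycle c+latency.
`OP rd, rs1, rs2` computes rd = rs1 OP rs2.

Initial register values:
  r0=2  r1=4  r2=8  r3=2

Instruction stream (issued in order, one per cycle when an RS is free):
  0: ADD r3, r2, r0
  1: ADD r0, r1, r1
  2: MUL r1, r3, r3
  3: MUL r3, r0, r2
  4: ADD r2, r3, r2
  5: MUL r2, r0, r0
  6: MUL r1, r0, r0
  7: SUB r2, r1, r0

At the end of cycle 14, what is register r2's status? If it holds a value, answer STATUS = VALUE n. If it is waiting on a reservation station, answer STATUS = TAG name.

cycle 1: issue ADD r3<-Add1 // r0:2,r1:4,r2:8,r3:Add1
cycle 2: issue ADD r0<-Add2 // r0:Add2,r1:4,r2:8,r3:Add1
cycle 3: CDB Add1=10; issue MUL r1<-Mul1 // r0:Add2,r1:Mul1,r2:8,r3:10
cycle 4: CDB Add2=8; issue MUL r3<-Mul2 // r0:8,r1:Mul1,r2:8,r3:Mul2
cycle 5: issue ADD r2<-Add1 // r0:8,r1:Mul1,r2:Add1,r3:Mul2
cycle 6: stall // r0:8,r1:Mul1,r2:Add1,r3:Mul2
cycle 7: CDB Mul1=100; issue MUL r2<-Mul1 // r0:8,r1:100,r2:Mul1,r3:Mul2
cycle 8: CDB Mul2=64; issue MUL r1<-Mul2 // r0:8,r1:Mul2,r2:Mul1,r3:64
cycle 9: issue SUB r2<-Add2 // r0:8,r1:Mul2,r2:Add2,r3:64
cycle 10: CDB Add1=72 // r0:8,r1:Mul2,r2:Add2,r3:64
cycle 11: CDB Mul1=64 // r0:8,r1:Mul2,r2:Add2,r3:64
cycle 12: CDB Mul2=64 // r0:8,r1:64,r2:Add2,r3:64
cycle 13: - // r0:8,r1:64,r2:Add2,r3:64
cycle 14: CDB Add2=56 // r0:8,r1:64,r2:56,r3:64

STATUS = VALUE 56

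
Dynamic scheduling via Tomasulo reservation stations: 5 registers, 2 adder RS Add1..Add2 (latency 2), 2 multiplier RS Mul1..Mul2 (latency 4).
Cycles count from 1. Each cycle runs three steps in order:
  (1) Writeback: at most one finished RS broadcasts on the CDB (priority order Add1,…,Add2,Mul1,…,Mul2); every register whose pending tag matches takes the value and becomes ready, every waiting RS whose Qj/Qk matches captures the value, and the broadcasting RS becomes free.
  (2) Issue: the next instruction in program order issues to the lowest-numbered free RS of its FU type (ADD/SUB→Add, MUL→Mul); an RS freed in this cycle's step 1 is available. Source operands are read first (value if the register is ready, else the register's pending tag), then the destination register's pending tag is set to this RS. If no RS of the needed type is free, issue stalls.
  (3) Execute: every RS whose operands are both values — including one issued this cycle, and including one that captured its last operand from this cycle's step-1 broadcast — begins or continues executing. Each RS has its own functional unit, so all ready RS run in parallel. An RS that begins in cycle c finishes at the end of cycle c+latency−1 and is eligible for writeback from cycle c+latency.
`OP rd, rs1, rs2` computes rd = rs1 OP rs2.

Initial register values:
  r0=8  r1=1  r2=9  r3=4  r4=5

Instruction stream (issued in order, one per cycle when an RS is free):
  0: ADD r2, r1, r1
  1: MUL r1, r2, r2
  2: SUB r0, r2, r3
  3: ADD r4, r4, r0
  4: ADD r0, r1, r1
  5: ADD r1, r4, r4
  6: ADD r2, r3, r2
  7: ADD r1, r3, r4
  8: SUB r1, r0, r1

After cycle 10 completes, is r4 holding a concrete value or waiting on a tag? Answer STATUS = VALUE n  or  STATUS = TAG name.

c1: issue ADD r2<-Add1 | r0:8,r1:1,r2:Add1,r3:4,r4:5
c2: issue MUL r1<-Mul1 | r0:8,r1:Mul1,r2:Add1,r3:4,r4:5
c3: CDB Add1=2; issue SUB r0<-Add1 | r0:Add1,r1:Mul1,r2:2,r3:4,r4:5
c4: issue ADD r4<-Add2 | r0:Add1,r1:Mul1,r2:2,r3:4,r4:Add2
c5: CDB Add1=-2; issue ADD r0<-Add1 | r0:Add1,r1:Mul1,r2:2,r3:4,r4:Add2
c6: stall | r0:Add1,r1:Mul1,r2:2,r3:4,r4:Add2
c7: CDB Add2=3; issue ADD r1<-Add2 | r0:Add1,r1:Add2,r2:2,r3:4,r4:3
c8: CDB Mul1=4; stall | r0:Add1,r1:Add2,r2:2,r3:4,r4:3
c9: CDB Add2=6; issue ADD r2<-Add2 | r0:Add1,r1:6,r2:Add2,r3:4,r4:3
c10: CDB Add1=8; issue ADD r1<-Add1 | r0:8,r1:Add1,r2:Add2,r3:4,r4:3

STATUS = VALUE 3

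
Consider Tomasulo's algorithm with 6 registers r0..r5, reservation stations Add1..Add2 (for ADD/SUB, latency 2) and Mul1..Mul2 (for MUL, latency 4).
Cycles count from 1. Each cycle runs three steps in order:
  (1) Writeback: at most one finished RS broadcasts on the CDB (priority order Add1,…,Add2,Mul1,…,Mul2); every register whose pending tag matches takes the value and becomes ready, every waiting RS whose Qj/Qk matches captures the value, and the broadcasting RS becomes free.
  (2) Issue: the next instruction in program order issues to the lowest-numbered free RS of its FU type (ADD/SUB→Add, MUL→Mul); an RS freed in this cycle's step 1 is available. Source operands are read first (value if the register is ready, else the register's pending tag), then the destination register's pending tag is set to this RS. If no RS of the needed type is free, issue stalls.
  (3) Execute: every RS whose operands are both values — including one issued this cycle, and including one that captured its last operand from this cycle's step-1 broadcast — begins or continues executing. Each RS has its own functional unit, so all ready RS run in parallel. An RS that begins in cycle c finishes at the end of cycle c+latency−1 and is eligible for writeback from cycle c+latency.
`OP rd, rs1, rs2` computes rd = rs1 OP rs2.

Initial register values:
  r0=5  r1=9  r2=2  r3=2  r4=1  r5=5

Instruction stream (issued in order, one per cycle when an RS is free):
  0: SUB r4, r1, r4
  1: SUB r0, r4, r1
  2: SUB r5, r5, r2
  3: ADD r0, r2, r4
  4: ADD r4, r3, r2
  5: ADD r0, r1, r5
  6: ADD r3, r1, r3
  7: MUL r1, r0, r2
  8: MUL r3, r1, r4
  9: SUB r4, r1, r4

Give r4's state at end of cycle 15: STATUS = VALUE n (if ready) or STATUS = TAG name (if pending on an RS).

c1: issue SUB r4<-Add1 | r0:5,r1:9,r2:2,r3:2,r4:Add1,r5:5
c2: issue SUB r0<-Add2 | r0:Add2,r1:9,r2:2,r3:2,r4:Add1,r5:5
c3: CDB Add1=8; issue SUB r5<-Add1 | r0:Add2,r1:9,r2:2,r3:2,r4:8,r5:Add1
c4: stall | r0:Add2,r1:9,r2:2,r3:2,r4:8,r5:Add1
c5: CDB Add1=3; issue ADD r0<-Add1 | r0:Add1,r1:9,r2:2,r3:2,r4:8,r5:3
c6: CDB Add2=-1; issue ADD r4<-Add2 | r0:Add1,r1:9,r2:2,r3:2,r4:Add2,r5:3
c7: CDB Add1=10; issue ADD r0<-Add1 | r0:Add1,r1:9,r2:2,r3:2,r4:Add2,r5:3
c8: CDB Add2=4; issue ADD r3<-Add2 | r0:Add1,r1:9,r2:2,r3:Add2,r4:4,r5:3
c9: CDB Add1=12; issue MUL r1<-Mul1 | r0:12,r1:Mul1,r2:2,r3:Add2,r4:4,r5:3
c10: CDB Add2=11; issue MUL r3<-Mul2 | r0:12,r1:Mul1,r2:2,r3:Mul2,r4:4,r5:3
c11: issue SUB r4<-Add1 | r0:12,r1:Mul1,r2:2,r3:Mul2,r4:Add1,r5:3
c12: - | r0:12,r1:Mul1,r2:2,r3:Mul2,r4:Add1,r5:3
c13: CDB Mul1=24 | r0:12,r1:24,r2:2,r3:Mul2,r4:Add1,r5:3
c14: - | r0:12,r1:24,r2:2,r3:Mul2,r4:Add1,r5:3
c15: CDB Add1=20 | r0:12,r1:24,r2:2,r3:Mul2,r4:20,r5:3

STATUS = VALUE 20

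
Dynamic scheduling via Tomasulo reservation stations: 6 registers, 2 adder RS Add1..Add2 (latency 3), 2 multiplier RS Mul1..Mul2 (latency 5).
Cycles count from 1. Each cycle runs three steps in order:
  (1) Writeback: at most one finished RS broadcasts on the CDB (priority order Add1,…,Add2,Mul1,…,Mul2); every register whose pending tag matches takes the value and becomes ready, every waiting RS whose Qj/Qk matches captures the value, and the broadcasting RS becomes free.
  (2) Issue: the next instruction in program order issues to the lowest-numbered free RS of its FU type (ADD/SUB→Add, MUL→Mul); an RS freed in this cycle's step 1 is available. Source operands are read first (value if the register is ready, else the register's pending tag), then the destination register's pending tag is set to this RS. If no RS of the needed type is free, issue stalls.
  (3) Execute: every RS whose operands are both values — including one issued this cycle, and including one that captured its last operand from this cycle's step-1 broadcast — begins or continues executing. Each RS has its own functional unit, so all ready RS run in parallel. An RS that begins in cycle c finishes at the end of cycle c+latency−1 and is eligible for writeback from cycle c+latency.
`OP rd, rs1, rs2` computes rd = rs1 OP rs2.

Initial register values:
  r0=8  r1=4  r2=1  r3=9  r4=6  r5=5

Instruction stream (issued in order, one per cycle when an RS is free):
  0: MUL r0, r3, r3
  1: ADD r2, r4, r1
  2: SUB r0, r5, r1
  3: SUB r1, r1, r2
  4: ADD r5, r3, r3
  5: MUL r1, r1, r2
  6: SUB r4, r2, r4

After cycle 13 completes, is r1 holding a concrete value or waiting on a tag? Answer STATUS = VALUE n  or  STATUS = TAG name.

cycle 1: issue MUL r0<-Mul1 // r0:Mul1,r1:4,r2:1,r3:9,r4:6,r5:5
cycle 2: issue ADD r2<-Add1 // r0:Mul1,r1:4,r2:Add1,r3:9,r4:6,r5:5
cycle 3: issue SUB r0<-Add2 // r0:Add2,r1:4,r2:Add1,r3:9,r4:6,r5:5
cycle 4: stall // r0:Add2,r1:4,r2:Add1,r3:9,r4:6,r5:5
cycle 5: CDB Add1=10; issue SUB r1<-Add1 // r0:Add2,r1:Add1,r2:10,r3:9,r4:6,r5:5
cycle 6: CDB Add2=1; issue ADD r5<-Add2 // r0:1,r1:Add1,r2:10,r3:9,r4:6,r5:Add2
cycle 7: CDB Mul1=81; issue MUL r1<-Mul1 // r0:1,r1:Mul1,r2:10,r3:9,r4:6,r5:Add2
cycle 8: CDB Add1=-6; issue SUB r4<-Add1 // r0:1,r1:Mul1,r2:10,r3:9,r4:Add1,r5:Add2
cycle 9: CDB Add2=18 // r0:1,r1:Mul1,r2:10,r3:9,r4:Add1,r5:18
cycle 10: - // r0:1,r1:Mul1,r2:10,r3:9,r4:Add1,r5:18
cycle 11: CDB Add1=4 // r0:1,r1:Mul1,r2:10,r3:9,r4:4,r5:18
cycle 12: - // r0:1,r1:Mul1,r2:10,r3:9,r4:4,r5:18
cycle 13: CDB Mul1=-60 // r0:1,r1:-60,r2:10,r3:9,r4:4,r5:18

STATUS = VALUE -60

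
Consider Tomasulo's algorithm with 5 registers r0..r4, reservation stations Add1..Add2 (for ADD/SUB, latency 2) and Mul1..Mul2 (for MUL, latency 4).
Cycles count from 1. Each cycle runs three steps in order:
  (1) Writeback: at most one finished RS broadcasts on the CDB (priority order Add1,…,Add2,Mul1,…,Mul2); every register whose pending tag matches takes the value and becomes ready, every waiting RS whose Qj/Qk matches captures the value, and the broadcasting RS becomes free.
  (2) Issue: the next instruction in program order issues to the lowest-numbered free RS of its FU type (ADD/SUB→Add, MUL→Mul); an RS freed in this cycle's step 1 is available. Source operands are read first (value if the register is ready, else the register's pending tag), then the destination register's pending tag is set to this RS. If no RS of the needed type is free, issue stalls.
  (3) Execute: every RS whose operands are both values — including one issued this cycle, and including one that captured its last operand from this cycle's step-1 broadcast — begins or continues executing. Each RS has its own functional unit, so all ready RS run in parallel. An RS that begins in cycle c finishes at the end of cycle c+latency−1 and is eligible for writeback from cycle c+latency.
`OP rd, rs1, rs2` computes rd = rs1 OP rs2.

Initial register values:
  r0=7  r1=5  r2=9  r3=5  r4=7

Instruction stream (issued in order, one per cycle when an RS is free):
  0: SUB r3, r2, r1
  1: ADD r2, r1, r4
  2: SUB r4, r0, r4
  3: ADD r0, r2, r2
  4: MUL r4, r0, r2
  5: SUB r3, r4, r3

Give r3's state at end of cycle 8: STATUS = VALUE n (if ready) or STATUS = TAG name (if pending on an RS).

cycle 1: issue SUB r3<-Add1 // r0:7,r1:5,r2:9,r3:Add1,r4:7
cycle 2: issue ADD r2<-Add2 // r0:7,r1:5,r2:Add2,r3:Add1,r4:7
cycle 3: CDB Add1=4; issue SUB r4<-Add1 // r0:7,r1:5,r2:Add2,r3:4,r4:Add1
cycle 4: CDB Add2=12; issue ADD r0<-Add2 // r0:Add2,r1:5,r2:12,r3:4,r4:Add1
cycle 5: CDB Add1=0; issue MUL r4<-Mul1 // r0:Add2,r1:5,r2:12,r3:4,r4:Mul1
cycle 6: CDB Add2=24; issue SUB r3<-Add1 // r0:24,r1:5,r2:12,r3:Add1,r4:Mul1
cycle 7: - // r0:24,r1:5,r2:12,r3:Add1,r4:Mul1
cycle 8: - // r0:24,r1:5,r2:12,r3:Add1,r4:Mul1

STATUS = TAG Add1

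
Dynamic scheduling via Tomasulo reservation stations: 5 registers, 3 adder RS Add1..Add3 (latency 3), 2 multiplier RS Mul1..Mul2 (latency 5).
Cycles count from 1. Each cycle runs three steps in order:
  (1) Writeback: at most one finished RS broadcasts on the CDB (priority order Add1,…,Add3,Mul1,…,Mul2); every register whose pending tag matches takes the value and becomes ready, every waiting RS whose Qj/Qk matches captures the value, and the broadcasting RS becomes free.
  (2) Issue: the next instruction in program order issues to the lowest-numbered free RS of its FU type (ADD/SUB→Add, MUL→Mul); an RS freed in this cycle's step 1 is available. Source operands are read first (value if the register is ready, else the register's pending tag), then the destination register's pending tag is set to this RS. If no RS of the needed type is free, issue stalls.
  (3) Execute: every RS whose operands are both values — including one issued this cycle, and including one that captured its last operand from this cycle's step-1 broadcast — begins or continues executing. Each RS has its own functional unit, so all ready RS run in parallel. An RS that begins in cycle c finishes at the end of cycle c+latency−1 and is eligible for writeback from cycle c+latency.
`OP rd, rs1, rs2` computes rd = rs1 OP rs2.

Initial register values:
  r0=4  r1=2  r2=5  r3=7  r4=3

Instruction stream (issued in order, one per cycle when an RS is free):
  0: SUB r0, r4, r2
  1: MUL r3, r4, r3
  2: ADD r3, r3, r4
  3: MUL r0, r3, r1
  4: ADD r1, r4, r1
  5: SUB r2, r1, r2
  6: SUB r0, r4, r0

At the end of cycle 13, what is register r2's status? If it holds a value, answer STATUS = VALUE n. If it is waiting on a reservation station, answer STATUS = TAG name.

STATUS = VALUE 0

cycle 1: issue SUB r0<-Add1 // r0:Add1,r1:2,r2:5,r3:7,r4:3
cycle 2: issue MUL r3<-Mul1 // r0:Add1,r1:2,r2:5,r3:Mul1,r4:3
cycle 3: issue ADD r3<-Add2 // r0:Add1,r1:2,r2:5,r3:Add2,r4:3
cycle 4: CDB Add1=-2; issue MUL r0<-Mul2 // r0:Mul2,r1:2,r2:5,r3:Add2,r4:3
cycle 5: issue ADD r1<-Add1 // r0:Mul2,r1:Add1,r2:5,r3:Add2,r4:3
cycle 6: issue SUB r2<-Add3 // r0:Mul2,r1:Add1,r2:Add3,r3:Add2,r4:3
cycle 7: CDB Mul1=21; stall // r0:Mul2,r1:Add1,r2:Add3,r3:Add2,r4:3
cycle 8: CDB Add1=5; issue SUB r0<-Add1 // r0:Add1,r1:5,r2:Add3,r3:Add2,r4:3
cycle 9: - // r0:Add1,r1:5,r2:Add3,r3:Add2,r4:3
cycle 10: CDB Add2=24 // r0:Add1,r1:5,r2:Add3,r3:24,r4:3
cycle 11: CDB Add3=0 // r0:Add1,r1:5,r2:0,r3:24,r4:3
cycle 12: - // r0:Add1,r1:5,r2:0,r3:24,r4:3
cycle 13: - // r0:Add1,r1:5,r2:0,r3:24,r4:3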